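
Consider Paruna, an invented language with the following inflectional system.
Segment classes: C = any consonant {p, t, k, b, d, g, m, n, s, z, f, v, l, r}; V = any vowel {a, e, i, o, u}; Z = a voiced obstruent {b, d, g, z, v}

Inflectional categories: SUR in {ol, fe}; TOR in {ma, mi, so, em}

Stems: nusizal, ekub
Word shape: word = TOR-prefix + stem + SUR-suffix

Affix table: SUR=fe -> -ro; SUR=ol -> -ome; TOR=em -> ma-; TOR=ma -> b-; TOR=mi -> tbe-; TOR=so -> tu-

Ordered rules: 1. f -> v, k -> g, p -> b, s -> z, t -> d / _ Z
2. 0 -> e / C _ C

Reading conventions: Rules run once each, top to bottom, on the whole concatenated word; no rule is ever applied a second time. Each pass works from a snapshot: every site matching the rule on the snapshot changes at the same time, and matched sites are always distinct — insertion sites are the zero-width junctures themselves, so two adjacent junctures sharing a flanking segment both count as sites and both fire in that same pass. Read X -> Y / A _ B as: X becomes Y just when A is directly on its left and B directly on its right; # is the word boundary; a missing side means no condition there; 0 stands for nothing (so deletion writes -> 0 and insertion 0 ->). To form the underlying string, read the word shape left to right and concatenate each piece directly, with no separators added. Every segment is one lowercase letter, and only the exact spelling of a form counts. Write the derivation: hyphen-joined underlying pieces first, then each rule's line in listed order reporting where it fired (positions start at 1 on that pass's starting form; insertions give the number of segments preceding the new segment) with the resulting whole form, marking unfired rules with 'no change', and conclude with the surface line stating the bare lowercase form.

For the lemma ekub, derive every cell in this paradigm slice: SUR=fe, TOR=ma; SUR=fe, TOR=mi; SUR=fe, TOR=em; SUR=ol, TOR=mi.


cell SUR=fe, TOR=ma:
underlying: b-ekub-ro
1. f -> v, k -> g, p -> b, s -> z, t -> d / _ Z: no change
2. 0 -> e / C _ C: inserts after position(s) 5: bekubero
surface: bekubero

cell SUR=fe, TOR=mi:
underlying: tbe-ekub-ro
1. f -> v, k -> g, p -> b, s -> z, t -> d / _ Z: fires at position(s) 1: dbeekubro
2. 0 -> e / C _ C: inserts after position(s) 1, 7: debeekubero
surface: debeekubero

cell SUR=fe, TOR=em:
underlying: ma-ekub-ro
1. f -> v, k -> g, p -> b, s -> z, t -> d / _ Z: no change
2. 0 -> e / C _ C: inserts after position(s) 6: maekubero
surface: maekubero

cell SUR=ol, TOR=mi:
underlying: tbe-ekub-ome
1. f -> v, k -> g, p -> b, s -> z, t -> d / _ Z: fires at position(s) 1: dbeekubome
2. 0 -> e / C _ C: inserts after position(s) 1: debeekubome
surface: debeekubome


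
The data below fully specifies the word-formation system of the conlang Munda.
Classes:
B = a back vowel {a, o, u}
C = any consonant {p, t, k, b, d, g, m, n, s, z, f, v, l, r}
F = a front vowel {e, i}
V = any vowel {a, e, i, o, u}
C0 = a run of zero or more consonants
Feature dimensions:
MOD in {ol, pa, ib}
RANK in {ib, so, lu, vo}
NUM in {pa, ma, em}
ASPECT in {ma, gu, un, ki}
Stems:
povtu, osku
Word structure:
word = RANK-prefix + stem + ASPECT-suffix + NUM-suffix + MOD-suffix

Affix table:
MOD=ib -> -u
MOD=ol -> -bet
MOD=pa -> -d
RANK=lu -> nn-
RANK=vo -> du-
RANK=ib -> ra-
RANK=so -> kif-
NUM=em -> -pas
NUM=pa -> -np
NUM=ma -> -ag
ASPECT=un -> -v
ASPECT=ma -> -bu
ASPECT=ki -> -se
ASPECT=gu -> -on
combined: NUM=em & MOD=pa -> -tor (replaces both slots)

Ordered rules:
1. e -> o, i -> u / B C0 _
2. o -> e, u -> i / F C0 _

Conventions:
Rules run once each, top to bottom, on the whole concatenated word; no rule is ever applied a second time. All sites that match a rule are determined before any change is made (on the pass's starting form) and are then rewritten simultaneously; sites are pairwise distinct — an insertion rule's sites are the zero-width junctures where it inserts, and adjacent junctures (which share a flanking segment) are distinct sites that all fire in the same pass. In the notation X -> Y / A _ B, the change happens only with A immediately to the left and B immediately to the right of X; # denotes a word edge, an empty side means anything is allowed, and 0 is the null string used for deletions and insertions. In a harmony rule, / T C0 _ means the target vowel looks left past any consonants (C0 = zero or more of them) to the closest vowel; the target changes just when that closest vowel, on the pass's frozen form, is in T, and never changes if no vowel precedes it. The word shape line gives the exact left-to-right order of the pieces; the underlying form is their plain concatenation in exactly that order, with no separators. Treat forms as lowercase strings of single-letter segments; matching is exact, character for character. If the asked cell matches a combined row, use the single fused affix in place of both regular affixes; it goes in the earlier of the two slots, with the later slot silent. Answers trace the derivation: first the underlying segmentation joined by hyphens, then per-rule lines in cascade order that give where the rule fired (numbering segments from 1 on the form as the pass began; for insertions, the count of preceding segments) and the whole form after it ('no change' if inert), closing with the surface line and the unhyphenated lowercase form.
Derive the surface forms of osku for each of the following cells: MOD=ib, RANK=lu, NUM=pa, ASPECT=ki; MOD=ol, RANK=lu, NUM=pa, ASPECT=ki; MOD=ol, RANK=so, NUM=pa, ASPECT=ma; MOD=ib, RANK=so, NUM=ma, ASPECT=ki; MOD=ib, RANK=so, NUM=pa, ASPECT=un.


cell MOD=ib, RANK=lu, NUM=pa, ASPECT=ki:
underlying: nn-osku-se-np-u
1. e -> o, i -> u / B C0 _: fires at position(s) 8: nnoskusonpu
2. o -> e, u -> i / F C0 _: no change
surface: nnoskusonpu

cell MOD=ol, RANK=lu, NUM=pa, ASPECT=ki:
underlying: nn-osku-se-np-bet
1. e -> o, i -> u / B C0 _: fires at position(s) 8: nnoskusonpbet
2. o -> e, u -> i / F C0 _: no change
surface: nnoskusonpbet

cell MOD=ol, RANK=so, NUM=pa, ASPECT=ma:
underlying: kif-osku-bu-np-bet
1. e -> o, i -> u / B C0 _: fires at position(s) 13: kifoskubunpbot
2. o -> e, u -> i / F C0 _: fires at position(s) 4: kifeskubunpbot
surface: kifeskubunpbot

cell MOD=ib, RANK=so, NUM=ma, ASPECT=ki:
underlying: kif-osku-se-ag-u
1. e -> o, i -> u / B C0 _: fires at position(s) 9: kifoskusoagu
2. o -> e, u -> i / F C0 _: fires at position(s) 4: kifeskusoagu
surface: kifeskusoagu

cell MOD=ib, RANK=so, NUM=pa, ASPECT=un:
underlying: kif-osku-v-np-u
1. e -> o, i -> u / B C0 _: no change
2. o -> e, u -> i / F C0 _: fires at position(s) 4: kifeskuvnpu
surface: kifeskuvnpu


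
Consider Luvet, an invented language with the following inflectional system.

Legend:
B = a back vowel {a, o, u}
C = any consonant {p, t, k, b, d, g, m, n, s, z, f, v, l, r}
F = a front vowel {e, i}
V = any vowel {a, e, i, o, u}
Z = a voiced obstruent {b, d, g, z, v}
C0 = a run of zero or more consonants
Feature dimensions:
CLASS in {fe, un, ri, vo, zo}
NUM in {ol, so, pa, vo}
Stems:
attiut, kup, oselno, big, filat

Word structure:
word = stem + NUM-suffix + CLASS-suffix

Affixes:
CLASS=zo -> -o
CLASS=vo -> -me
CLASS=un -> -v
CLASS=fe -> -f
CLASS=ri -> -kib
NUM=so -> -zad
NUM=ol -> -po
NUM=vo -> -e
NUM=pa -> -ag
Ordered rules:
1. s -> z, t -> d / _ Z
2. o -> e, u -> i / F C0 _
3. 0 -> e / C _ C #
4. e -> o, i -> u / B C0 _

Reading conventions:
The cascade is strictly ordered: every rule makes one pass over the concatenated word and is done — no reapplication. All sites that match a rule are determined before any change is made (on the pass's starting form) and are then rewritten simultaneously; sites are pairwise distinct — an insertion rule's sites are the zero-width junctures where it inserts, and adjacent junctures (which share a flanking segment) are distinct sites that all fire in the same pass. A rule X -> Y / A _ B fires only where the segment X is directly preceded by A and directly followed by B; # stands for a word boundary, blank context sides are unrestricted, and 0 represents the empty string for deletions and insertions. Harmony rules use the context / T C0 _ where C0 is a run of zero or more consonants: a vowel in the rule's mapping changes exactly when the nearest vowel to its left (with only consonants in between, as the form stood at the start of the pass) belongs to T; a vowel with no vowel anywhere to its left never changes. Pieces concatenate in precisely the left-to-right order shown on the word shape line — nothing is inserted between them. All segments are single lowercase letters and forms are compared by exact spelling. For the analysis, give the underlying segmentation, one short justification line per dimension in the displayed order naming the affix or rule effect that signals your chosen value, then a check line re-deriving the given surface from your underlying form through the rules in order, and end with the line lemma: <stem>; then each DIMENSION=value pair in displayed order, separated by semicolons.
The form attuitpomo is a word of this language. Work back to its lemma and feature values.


underlying: attiut-po-me
CLASS=vo - signalled by the affix -me
NUM=ol - signalled by the affix -po
check: attiutpome -> attiutpome -> attiitpome -> attiitpome -> attuitpomo
lemma: attiut; CLASS=vo; NUM=ol


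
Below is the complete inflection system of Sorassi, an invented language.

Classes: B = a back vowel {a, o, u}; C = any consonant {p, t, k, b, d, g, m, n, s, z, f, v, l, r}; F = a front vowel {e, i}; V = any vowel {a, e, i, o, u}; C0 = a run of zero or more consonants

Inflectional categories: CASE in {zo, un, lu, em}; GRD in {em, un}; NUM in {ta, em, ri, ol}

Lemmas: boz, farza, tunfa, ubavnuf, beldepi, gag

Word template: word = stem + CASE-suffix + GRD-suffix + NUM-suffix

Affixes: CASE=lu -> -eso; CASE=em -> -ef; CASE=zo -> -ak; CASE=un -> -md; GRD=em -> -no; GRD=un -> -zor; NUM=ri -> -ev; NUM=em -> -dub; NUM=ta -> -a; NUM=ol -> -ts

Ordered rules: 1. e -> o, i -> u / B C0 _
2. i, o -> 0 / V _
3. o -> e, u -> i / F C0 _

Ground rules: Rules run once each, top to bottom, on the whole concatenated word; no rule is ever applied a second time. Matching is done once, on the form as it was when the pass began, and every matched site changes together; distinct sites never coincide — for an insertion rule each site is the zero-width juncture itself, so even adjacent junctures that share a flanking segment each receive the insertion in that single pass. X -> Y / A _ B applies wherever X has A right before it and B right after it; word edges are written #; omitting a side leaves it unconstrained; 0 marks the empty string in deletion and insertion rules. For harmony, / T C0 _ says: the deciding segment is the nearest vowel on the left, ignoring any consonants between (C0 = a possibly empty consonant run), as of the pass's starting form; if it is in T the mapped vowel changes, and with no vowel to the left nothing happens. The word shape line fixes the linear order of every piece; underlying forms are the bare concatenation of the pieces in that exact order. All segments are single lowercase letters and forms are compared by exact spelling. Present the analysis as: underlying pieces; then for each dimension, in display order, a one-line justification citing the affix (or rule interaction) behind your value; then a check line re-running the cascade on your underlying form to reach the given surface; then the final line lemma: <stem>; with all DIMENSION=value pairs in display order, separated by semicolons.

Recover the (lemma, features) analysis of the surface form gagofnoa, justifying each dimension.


underlying: gag-ef-no-a
CASE=em - signalled by the affix -ef
GRD=em - signalled by the affix -no
NUM=ta - signalled by the affix -a
check: gagefnoa -> gagofnoa -> gagofnoa -> gagofnoa
lemma: gag; CASE=em; GRD=em; NUM=ta


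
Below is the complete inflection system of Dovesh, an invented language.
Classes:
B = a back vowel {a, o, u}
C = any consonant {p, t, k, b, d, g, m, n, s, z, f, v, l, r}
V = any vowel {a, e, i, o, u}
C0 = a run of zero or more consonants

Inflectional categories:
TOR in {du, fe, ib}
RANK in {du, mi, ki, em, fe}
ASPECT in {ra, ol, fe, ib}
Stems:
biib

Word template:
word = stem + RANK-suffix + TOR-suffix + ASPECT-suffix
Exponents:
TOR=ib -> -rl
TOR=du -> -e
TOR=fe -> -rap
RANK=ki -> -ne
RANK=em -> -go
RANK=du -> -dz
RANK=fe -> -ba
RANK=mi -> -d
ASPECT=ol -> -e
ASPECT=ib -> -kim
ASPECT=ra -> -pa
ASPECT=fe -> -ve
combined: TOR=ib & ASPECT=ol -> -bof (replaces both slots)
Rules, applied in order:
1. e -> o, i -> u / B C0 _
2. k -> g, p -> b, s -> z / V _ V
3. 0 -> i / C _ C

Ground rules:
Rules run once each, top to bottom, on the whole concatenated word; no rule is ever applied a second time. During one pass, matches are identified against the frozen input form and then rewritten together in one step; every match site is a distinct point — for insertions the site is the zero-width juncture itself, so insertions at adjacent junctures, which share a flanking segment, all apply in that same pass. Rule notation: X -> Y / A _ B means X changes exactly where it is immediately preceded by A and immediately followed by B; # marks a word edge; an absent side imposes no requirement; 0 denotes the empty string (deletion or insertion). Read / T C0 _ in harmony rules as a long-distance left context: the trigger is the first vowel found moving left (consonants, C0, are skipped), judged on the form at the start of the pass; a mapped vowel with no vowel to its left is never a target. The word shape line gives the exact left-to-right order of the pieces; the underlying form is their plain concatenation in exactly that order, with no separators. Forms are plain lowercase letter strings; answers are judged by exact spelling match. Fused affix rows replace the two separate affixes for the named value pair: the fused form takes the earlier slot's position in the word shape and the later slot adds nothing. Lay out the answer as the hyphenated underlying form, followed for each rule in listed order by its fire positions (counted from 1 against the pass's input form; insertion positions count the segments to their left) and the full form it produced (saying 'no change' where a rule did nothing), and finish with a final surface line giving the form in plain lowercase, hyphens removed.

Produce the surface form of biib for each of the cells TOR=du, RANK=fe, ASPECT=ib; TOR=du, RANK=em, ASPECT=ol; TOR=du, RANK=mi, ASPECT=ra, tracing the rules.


cell TOR=du, RANK=fe, ASPECT=ib:
underlying: biib-ba-e-kim
1. e -> o, i -> u / B C0 _: fires at position(s) 7: biibbaokim
2. k -> g, p -> b, s -> z / V _ V: fires at position(s) 8: biibbaogim
3. 0 -> i / C _ C: inserts after position(s) 4: biibibaogim
surface: biibibaogim

cell TOR=du, RANK=em, ASPECT=ol:
underlying: biib-go-e-e
1. e -> o, i -> u / B C0 _: fires at position(s) 7: biibgooe
2. k -> g, p -> b, s -> z / V _ V: no change
3. 0 -> i / C _ C: inserts after position(s) 4: biibigooe
surface: biibigooe

cell TOR=du, RANK=mi, ASPECT=ra:
underlying: biib-d-e-pa
1. e -> o, i -> u / B C0 _: no change
2. k -> g, p -> b, s -> z / V _ V: fires at position(s) 7: biibdeba
3. 0 -> i / C _ C: inserts after position(s) 4: biibideba
surface: biibideba


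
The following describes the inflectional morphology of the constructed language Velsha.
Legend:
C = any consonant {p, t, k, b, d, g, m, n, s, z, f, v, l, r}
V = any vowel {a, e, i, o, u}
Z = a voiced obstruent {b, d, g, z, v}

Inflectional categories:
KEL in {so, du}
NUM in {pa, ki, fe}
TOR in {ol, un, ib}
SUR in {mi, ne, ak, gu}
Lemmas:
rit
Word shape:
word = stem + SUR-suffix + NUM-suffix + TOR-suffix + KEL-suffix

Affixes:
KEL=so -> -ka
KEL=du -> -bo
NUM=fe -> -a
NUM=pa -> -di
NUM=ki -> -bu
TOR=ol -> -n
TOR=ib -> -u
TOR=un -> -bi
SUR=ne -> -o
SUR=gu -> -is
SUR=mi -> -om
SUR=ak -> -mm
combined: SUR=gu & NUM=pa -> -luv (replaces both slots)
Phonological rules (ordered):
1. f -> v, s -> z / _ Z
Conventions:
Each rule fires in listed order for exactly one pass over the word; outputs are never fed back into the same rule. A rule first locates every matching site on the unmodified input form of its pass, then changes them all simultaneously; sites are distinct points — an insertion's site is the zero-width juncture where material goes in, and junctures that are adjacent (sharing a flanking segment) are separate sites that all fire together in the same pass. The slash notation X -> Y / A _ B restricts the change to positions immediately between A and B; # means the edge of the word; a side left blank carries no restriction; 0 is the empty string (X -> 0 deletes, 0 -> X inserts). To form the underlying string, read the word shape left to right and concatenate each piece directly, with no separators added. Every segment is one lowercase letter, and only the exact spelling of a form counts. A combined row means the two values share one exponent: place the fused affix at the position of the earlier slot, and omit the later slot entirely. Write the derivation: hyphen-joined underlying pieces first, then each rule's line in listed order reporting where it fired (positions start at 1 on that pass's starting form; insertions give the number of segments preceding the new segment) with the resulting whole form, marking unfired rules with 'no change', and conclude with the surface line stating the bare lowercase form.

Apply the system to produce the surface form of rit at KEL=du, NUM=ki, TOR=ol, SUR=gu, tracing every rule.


underlying: rit-is-bu-n-bo
1. f -> v, s -> z / _ Z: fires at position(s) 5: ritizbunbo
surface: ritizbunbo


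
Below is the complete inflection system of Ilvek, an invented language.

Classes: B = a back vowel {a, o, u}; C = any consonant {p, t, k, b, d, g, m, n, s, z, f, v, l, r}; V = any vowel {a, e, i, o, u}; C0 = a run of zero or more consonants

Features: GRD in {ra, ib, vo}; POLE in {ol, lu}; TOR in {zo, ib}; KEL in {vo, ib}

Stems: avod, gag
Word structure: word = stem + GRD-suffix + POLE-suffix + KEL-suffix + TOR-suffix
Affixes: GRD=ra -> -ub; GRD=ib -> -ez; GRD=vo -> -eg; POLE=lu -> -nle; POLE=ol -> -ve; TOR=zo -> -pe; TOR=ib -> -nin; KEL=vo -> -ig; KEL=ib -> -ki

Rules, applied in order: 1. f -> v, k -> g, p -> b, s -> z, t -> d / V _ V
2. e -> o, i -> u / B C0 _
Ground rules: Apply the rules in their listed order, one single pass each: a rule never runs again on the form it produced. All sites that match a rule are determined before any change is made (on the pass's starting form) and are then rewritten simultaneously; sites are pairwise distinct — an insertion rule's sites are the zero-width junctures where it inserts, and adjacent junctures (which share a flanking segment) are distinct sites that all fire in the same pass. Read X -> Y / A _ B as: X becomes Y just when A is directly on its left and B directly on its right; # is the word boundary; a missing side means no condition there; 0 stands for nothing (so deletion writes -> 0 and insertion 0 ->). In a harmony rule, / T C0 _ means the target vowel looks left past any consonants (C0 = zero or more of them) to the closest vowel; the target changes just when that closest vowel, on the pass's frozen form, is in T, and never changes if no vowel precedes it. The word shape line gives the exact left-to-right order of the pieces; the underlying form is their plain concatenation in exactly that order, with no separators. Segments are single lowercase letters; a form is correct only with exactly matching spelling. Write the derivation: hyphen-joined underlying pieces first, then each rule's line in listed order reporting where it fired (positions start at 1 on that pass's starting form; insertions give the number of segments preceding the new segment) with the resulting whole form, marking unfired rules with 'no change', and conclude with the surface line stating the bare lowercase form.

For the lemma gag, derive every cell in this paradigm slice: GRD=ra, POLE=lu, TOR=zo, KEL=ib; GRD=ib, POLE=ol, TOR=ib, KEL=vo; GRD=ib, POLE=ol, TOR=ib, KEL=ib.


cell GRD=ra, POLE=lu, TOR=zo, KEL=ib:
underlying: gag-ub-nle-ki-pe
1. f -> v, k -> g, p -> b, s -> z, t -> d / V _ V: fires at position(s) 9, 11: gagubnlegibe
2. e -> o, i -> u / B C0 _: fires at position(s) 8: gagubnlogibe
surface: gagubnlogibe

cell GRD=ib, POLE=ol, TOR=ib, KEL=vo:
underlying: gag-ez-ve-ig-nin
1. f -> v, k -> g, p -> b, s -> z, t -> d / V _ V: no change
2. e -> o, i -> u / B C0 _: fires at position(s) 4: gagozveignin
surface: gagozveignin

cell GRD=ib, POLE=ol, TOR=ib, KEL=ib:
underlying: gag-ez-ve-ki-nin
1. f -> v, k -> g, p -> b, s -> z, t -> d / V _ V: fires at position(s) 8: gagezveginin
2. e -> o, i -> u / B C0 _: fires at position(s) 4: gagozveginin
surface: gagozveginin


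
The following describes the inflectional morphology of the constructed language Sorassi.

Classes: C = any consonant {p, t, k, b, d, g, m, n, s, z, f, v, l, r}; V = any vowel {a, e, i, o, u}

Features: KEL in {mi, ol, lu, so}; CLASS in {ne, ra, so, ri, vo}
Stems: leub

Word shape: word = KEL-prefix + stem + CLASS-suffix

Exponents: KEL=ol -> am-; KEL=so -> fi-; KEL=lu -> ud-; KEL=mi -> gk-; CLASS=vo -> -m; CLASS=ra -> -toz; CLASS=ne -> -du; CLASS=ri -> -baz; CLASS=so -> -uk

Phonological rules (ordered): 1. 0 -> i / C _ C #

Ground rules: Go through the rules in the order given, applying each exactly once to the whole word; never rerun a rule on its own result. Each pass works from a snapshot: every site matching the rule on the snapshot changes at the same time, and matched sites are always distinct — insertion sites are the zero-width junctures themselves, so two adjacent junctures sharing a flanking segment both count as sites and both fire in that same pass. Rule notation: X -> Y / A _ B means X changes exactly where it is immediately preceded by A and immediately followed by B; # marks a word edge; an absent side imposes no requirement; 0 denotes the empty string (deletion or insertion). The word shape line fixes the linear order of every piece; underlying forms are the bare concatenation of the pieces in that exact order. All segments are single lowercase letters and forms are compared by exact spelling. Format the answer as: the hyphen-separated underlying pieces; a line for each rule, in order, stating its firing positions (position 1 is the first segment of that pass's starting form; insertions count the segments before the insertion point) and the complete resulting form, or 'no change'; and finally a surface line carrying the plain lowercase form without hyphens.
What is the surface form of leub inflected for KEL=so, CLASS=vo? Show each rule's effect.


underlying: fi-leub-m
1. 0 -> i / C _ C #: inserts after position(s) 6: fileubim
surface: fileubim


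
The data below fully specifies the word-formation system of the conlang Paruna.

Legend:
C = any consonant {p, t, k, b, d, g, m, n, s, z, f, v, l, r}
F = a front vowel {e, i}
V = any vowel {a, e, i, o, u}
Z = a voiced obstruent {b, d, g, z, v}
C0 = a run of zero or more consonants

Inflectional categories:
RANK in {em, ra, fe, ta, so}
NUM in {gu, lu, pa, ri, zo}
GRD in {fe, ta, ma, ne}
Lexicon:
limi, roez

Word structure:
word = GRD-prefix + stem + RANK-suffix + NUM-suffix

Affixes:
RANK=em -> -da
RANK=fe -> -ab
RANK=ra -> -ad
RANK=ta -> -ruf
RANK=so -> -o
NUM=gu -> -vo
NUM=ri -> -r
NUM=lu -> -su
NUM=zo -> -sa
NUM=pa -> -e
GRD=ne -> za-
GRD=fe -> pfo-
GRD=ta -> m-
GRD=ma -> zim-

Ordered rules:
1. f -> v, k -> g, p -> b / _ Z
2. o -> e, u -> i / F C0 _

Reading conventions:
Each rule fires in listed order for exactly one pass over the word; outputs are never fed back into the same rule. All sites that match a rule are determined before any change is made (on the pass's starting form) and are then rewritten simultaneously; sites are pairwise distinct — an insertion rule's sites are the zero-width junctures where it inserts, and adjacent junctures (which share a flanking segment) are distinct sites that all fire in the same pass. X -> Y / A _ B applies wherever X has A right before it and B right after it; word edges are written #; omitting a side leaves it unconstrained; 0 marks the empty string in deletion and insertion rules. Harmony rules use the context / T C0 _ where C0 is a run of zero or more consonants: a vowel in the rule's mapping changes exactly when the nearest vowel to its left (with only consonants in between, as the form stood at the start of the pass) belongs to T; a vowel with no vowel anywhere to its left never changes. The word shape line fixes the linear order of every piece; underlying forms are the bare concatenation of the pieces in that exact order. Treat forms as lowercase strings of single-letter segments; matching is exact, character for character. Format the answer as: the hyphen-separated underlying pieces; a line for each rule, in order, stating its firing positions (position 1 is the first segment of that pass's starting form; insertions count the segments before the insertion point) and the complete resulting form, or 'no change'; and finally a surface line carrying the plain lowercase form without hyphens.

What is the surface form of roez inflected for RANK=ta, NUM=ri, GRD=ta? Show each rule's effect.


underlying: m-roez-ruf-r
1. f -> v, k -> g, p -> b / _ Z: no change
2. o -> e, u -> i / F C0 _: fires at position(s) 7: mroezrifr
surface: mroezrifr


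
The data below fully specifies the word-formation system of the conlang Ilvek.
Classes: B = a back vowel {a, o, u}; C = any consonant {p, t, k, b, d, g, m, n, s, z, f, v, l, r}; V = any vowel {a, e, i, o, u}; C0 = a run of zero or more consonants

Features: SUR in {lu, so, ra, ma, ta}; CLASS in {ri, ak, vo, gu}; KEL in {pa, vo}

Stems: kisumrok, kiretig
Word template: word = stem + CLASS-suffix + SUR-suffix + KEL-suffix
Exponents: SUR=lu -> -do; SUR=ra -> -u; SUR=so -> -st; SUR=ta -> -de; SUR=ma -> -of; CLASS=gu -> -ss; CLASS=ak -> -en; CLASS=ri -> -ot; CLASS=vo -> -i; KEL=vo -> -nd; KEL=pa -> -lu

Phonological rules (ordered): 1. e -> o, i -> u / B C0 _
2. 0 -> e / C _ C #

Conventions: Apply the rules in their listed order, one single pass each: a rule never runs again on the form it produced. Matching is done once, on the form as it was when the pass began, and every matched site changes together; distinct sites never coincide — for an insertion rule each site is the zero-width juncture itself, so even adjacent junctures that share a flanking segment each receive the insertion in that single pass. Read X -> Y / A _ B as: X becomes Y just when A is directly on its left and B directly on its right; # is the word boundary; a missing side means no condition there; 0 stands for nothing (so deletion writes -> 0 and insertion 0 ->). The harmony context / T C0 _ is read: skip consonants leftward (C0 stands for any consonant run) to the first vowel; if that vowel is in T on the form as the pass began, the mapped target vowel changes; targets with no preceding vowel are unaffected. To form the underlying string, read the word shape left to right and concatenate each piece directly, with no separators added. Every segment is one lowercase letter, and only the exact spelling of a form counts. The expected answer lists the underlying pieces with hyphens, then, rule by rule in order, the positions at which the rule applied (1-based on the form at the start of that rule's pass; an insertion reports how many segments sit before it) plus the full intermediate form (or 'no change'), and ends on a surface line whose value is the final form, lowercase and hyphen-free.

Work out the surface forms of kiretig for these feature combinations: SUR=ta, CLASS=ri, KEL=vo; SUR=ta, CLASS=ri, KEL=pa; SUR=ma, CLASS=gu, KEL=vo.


cell SUR=ta, CLASS=ri, KEL=vo:
underlying: kiretig-ot-de-nd
1. e -> o, i -> u / B C0 _: fires at position(s) 11: kiretigotdond
2. 0 -> e / C _ C #: inserts after position(s) 12: kiretigotdoned
surface: kiretigotdoned

cell SUR=ta, CLASS=ri, KEL=pa:
underlying: kiretig-ot-de-lu
1. e -> o, i -> u / B C0 _: fires at position(s) 11: kiretigotdolu
2. 0 -> e / C _ C #: no change
surface: kiretigotdolu

cell SUR=ma, CLASS=gu, KEL=vo:
underlying: kiretig-ss-of-nd
1. e -> o, i -> u / B C0 _: no change
2. 0 -> e / C _ C #: inserts after position(s) 12: kiretigssofned
surface: kiretigssofned


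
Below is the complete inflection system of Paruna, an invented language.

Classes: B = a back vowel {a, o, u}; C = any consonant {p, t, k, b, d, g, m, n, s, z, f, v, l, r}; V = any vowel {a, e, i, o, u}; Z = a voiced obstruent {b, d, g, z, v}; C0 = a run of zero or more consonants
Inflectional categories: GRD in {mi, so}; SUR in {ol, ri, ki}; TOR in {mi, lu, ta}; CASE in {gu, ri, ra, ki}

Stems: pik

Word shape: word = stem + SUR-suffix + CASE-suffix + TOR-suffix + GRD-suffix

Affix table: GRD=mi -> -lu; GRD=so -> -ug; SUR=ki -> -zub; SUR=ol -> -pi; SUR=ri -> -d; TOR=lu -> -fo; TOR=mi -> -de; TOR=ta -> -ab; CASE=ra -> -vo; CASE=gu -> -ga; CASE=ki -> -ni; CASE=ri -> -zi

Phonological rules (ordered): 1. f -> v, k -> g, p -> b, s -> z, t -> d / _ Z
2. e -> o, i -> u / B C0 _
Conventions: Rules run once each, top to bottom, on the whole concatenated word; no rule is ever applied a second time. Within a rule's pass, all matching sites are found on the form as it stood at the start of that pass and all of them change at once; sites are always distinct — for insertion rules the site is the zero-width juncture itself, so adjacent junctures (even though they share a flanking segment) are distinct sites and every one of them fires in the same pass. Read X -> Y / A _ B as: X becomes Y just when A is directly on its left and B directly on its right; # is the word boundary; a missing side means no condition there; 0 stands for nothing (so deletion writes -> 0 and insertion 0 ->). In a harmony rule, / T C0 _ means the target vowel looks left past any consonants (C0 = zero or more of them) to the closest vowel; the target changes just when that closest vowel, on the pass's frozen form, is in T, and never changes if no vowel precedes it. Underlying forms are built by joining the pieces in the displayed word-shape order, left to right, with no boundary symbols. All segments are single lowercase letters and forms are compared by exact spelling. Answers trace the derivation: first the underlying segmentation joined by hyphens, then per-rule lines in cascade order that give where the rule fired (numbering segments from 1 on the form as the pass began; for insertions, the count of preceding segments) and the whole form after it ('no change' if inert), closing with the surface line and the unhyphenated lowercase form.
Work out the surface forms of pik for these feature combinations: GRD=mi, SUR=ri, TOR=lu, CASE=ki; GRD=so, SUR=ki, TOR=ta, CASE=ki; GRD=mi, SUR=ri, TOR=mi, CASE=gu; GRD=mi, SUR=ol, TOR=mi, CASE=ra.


cell GRD=mi, SUR=ri, TOR=lu, CASE=ki:
underlying: pik-d-ni-fo-lu
1. f -> v, k -> g, p -> b, s -> z, t -> d / _ Z: fires at position(s) 3: pigdnifolu
2. e -> o, i -> u / B C0 _: no change
surface: pigdnifolu

cell GRD=so, SUR=ki, TOR=ta, CASE=ki:
underlying: pik-zub-ni-ab-ug
1. f -> v, k -> g, p -> b, s -> z, t -> d / _ Z: fires at position(s) 3: pigzubniabug
2. e -> o, i -> u / B C0 _: fires at position(s) 8: pigzubnuabug
surface: pigzubnuabug

cell GRD=mi, SUR=ri, TOR=mi, CASE=gu:
underlying: pik-d-ga-de-lu
1. f -> v, k -> g, p -> b, s -> z, t -> d / _ Z: fires at position(s) 3: pigdgadelu
2. e -> o, i -> u / B C0 _: fires at position(s) 8: pigdgadolu
surface: pigdgadolu

cell GRD=mi, SUR=ol, TOR=mi, CASE=ra:
underlying: pik-pi-vo-de-lu
1. f -> v, k -> g, p -> b, s -> z, t -> d / _ Z: no change
2. e -> o, i -> u / B C0 _: fires at position(s) 9: pikpivodolu
surface: pikpivodolu


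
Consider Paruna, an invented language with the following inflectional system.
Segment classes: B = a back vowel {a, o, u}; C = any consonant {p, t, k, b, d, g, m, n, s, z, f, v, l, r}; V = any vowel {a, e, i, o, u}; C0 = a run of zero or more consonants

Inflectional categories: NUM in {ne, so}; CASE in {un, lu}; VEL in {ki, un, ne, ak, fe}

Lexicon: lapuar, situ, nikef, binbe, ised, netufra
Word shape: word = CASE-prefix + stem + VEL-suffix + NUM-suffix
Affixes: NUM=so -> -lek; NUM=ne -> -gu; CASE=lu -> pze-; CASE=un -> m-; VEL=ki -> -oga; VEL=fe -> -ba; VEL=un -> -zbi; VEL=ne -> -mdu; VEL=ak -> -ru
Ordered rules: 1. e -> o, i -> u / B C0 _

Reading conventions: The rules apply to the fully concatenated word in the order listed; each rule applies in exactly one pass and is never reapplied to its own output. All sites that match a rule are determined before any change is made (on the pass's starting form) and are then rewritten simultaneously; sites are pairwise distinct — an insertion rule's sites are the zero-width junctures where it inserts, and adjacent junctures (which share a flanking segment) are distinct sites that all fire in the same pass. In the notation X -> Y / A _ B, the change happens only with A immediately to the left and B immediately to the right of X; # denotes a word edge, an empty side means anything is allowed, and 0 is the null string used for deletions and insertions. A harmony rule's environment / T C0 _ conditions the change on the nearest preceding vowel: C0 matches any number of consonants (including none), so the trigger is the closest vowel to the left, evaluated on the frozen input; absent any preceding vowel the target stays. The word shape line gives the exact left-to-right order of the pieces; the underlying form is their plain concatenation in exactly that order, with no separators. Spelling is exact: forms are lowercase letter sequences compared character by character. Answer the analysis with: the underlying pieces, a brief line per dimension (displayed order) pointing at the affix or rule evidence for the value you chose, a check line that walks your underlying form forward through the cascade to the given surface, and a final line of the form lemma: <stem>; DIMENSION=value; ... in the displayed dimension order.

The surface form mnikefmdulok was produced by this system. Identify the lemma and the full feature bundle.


underlying: m-nikef-mdu-lek
NUM=so - signalled by the affix -lek
CASE=un - signalled by the affix m-
VEL=ne - signalled by the affix -mdu
check: mnikefmdulek -> mnikefmdulok
lemma: nikef; NUM=so; CASE=un; VEL=ne


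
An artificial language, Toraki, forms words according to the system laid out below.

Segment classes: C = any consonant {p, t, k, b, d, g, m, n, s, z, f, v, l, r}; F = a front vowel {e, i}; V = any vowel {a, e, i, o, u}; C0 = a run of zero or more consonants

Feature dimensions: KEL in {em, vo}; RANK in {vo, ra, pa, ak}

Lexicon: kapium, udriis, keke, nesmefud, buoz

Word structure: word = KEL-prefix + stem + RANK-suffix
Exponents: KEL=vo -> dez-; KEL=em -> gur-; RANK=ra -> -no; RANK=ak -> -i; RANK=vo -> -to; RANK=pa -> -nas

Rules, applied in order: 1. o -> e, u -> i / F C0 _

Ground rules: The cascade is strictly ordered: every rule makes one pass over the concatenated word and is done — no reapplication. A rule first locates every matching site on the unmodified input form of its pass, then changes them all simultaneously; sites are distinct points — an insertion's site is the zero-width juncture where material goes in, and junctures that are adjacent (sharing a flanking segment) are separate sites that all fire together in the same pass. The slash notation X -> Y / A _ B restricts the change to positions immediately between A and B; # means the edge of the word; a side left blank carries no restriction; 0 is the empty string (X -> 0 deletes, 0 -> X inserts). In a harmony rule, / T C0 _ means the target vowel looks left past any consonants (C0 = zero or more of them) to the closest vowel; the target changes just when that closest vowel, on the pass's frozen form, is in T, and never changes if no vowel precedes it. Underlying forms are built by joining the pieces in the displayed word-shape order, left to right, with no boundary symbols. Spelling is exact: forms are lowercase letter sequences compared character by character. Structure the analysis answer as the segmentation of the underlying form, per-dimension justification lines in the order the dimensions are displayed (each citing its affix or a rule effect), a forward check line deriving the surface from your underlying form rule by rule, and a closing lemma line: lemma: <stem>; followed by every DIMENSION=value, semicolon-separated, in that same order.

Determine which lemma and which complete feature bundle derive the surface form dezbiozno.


underlying: dez-buoz-no
KEL=vo - signalled by the affix dez-
RANK=ra - signalled by the affix -no
check: dezbuozno -> dezbiozno
lemma: buoz; KEL=vo; RANK=ra


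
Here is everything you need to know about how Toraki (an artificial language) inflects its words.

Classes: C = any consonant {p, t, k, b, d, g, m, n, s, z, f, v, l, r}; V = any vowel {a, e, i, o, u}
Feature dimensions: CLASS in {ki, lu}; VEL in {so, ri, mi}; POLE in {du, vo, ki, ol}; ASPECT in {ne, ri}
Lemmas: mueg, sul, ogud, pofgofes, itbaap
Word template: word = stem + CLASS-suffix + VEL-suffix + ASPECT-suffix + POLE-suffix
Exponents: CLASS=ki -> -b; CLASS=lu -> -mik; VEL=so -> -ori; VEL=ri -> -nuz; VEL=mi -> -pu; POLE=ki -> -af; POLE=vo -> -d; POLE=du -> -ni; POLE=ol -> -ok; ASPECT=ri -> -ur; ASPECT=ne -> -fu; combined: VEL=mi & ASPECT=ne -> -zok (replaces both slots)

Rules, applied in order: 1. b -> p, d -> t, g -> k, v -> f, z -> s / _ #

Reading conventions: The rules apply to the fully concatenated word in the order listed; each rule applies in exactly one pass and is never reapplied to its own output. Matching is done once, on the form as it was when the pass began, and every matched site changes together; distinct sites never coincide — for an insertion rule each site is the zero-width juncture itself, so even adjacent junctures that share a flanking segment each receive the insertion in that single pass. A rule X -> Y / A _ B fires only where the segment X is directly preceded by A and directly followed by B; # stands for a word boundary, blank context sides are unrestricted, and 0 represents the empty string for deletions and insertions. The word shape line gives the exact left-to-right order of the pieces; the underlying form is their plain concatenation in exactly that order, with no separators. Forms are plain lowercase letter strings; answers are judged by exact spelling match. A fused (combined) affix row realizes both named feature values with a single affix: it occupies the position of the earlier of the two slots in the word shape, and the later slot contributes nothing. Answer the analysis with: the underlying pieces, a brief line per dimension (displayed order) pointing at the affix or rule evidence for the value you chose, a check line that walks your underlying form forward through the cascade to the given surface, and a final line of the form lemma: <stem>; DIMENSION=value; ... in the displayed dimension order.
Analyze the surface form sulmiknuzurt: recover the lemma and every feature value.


underlying: sul-mik-nuz-ur-d
CLASS=lu - signalled by the affix -mik
VEL=ri - signalled by the affix -nuz
POLE=vo - signalled by the affix -d
ASPECT=ri - signalled by the affix -ur
check: sulmiknuzurd -> sulmiknuzurt
lemma: sul; CLASS=lu; VEL=ri; POLE=vo; ASPECT=ri


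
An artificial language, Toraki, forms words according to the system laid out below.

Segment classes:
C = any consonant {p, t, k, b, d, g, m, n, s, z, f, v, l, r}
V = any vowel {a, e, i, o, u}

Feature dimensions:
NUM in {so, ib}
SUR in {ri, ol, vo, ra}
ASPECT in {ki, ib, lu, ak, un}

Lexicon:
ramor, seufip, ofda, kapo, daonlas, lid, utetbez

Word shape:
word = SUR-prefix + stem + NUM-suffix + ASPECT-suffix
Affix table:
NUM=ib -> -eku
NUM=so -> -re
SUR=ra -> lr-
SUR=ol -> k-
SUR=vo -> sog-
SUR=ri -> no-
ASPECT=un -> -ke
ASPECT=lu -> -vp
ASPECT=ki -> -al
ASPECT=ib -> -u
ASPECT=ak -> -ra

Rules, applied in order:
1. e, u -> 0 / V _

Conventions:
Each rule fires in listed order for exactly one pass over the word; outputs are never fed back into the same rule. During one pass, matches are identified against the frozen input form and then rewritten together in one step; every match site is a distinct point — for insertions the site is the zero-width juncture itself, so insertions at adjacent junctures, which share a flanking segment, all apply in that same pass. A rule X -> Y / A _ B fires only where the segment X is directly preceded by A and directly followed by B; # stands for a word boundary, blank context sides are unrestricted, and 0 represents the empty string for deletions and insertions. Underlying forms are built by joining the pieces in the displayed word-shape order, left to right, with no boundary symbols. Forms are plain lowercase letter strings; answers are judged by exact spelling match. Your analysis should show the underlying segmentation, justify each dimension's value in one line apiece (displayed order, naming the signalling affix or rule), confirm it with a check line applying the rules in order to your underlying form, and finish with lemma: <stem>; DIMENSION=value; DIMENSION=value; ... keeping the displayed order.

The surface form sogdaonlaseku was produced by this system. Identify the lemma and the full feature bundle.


underlying: sog-daonlas-eku-u
NUM=ib - signalled by the affix -eku
SUR=vo - signalled by the affix sog-
ASPECT=ib - signalled by the affix -u
check: sogdaonlasekuu -> sogdaonlaseku
lemma: daonlas; NUM=ib; SUR=vo; ASPECT=ib
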